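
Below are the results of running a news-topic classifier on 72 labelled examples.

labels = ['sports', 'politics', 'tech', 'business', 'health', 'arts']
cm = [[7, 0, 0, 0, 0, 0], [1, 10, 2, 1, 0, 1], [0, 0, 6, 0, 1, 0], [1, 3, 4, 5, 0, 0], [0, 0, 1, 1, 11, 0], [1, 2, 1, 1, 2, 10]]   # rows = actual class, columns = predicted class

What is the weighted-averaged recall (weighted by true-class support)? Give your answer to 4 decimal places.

Per-class recall (TP/(TP+FN)):
  sports: TP=7, FN=0+0+0+0+0=0 → 7/7 = 1.00000
  politics: TP=10, FN=1+2+1+0+1=5 → 10/15 = 0.66667
  tech: TP=6, FN=0+0+0+1+0=1 → 6/7 = 0.85714
  business: TP=5, FN=1+3+4+0+0=8 → 5/13 = 0.38462
  health: TP=11, FN=0+0+1+1+0=2 → 11/13 = 0.84615
  arts: TP=10, FN=1+2+1+1+2=7 → 10/17 = 0.58824
Weighted-recall = Σ (supportᵢ/N)·recallᵢ with N=72: (7/72)·1.00000 + (15/72)·0.66667 + (7/72)·0.85714 + (13/72)·0.38462 + (13/72)·0.84615 + (17/72)·0.58824 = 0.6806

0.6806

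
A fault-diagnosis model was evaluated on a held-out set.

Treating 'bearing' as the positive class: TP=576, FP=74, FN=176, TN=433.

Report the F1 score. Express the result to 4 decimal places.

Precision = TP/(TP+FP) = 576/650 = 0.8862
Recall = TP/(TP+FN) = 576/752 = 0.7660
F1 = 2·TP/(2·TP+FP+FN) = 1152/1402 = 0.8217

0.8217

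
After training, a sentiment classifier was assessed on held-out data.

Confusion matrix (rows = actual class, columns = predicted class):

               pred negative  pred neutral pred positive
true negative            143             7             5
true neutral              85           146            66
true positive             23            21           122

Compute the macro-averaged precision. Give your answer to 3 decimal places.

Per-class precision (TP/(TP+FP)):
  negative: TP=143, FP=85+23=108 → 143/251 = 0.5697
  neutral: TP=146, FP=7+21=28 → 146/174 = 0.8391
  positive: TP=122, FP=5+66=71 → 122/193 = 0.6321
Macro-precision = mean = (0.5697 + 0.8391 + 0.6321) / 3 = 0.680

0.680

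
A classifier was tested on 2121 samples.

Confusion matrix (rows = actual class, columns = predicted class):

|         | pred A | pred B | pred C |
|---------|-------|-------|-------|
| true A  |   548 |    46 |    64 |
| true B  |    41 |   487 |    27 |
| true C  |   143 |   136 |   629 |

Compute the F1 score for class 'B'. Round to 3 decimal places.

F1 score = 2·TP/(2·TP+FP+FN).
B: TP=487, FP=46+136=182, FN=41+27=68 → 974/1224 = 0.7958

0.796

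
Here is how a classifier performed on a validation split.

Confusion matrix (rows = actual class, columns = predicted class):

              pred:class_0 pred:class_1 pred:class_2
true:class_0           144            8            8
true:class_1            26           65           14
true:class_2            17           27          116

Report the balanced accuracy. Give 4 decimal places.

0.7480

Balanced accuracy = mean of per-class recall.
  class_0: recall = 144/160 = 0.90000
  class_1: recall = 65/105 = 0.61905
  class_2: recall = 116/160 = 0.72500
Mean = (0.90000 + 0.61905 + 0.72500) / 3 = 0.7480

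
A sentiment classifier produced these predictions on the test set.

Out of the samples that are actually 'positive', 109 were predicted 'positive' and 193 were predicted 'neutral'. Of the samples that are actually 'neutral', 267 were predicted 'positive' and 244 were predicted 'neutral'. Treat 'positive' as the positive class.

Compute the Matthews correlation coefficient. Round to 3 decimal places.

MCC = (TP·TN − FP·FN) / √((TP+FP)(TP+FN)(TN+FP)(TN+FN))
Numerator = 109·244 − 267·193 = -24935
Denominator = √(376·302·511·437) = √25356956464 = 159238.6777
MCC = -24935 / 159238.6777 = -0.157

-0.157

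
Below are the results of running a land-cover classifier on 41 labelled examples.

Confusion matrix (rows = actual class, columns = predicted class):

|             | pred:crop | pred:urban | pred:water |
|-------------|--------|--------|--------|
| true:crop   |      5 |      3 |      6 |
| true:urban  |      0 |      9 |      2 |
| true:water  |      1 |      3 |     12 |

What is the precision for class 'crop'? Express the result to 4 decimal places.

Take TP from the diagonal, FP from the rest of the 'crop' prediction marginal, FN from the rest of the 'crop' actual marginal.
precision = TP/(TP+FP).
crop: TP=5, FP=0+1=1 → 5/6 = 0.83333

0.8333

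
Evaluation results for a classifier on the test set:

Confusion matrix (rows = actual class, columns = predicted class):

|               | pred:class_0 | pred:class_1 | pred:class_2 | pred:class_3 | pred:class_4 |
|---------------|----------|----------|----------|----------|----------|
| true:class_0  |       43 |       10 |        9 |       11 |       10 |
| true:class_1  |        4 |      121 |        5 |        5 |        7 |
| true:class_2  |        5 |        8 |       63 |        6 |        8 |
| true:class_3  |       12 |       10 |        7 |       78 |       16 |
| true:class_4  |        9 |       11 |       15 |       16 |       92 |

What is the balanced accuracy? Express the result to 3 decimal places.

Balanced accuracy = mean of per-class recall.
  class_0: recall = 43/83 = 0.5181
  class_1: recall = 121/142 = 0.8521
  class_2: recall = 63/90 = 0.7000
  class_3: recall = 78/123 = 0.6341
  class_4: recall = 92/143 = 0.6434
Mean = (0.5181 + 0.8521 + 0.7000 + 0.6341 + 0.6434) / 5 = 0.670

0.670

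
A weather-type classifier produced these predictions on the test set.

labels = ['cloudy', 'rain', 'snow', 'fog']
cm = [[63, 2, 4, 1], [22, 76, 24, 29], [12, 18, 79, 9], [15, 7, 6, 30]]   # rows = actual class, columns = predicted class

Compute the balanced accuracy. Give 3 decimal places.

0.648

Balanced accuracy = mean of per-class recall.
  cloudy: recall = 63/70 = 0.9000
  rain: recall = 76/151 = 0.5033
  snow: recall = 79/118 = 0.6695
  fog: recall = 30/58 = 0.5172
Mean = (0.9000 + 0.5033 + 0.6695 + 0.5172) / 4 = 0.648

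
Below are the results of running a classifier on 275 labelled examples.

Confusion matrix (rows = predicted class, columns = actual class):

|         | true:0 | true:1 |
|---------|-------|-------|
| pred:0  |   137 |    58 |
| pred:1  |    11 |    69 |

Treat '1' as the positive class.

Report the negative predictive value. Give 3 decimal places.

NPV = TN/(TN+FN) = 137/(137+58) = 0.703

0.703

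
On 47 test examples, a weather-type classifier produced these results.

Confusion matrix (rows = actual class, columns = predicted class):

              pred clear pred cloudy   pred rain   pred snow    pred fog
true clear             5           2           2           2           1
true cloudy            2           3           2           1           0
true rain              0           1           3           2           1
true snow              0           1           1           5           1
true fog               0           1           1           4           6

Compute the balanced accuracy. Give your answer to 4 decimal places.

0.4690

Balanced accuracy = mean of per-class recall.
  clear: recall = 5/12 = 0.41667
  cloudy: recall = 3/8 = 0.37500
  rain: recall = 3/7 = 0.42857
  snow: recall = 5/8 = 0.62500
  fog: recall = 6/12 = 0.50000
Mean = (0.41667 + 0.37500 + 0.42857 + 0.62500 + 0.50000) / 5 = 0.4690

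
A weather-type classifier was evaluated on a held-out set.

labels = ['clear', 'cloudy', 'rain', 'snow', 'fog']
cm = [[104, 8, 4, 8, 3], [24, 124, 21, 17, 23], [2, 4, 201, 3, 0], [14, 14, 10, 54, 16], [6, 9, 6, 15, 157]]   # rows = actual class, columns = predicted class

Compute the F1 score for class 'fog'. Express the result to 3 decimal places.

Take TP from the diagonal, FP from the rest of the 'fog' prediction marginal, FN from the rest of the 'fog' actual marginal.
F1 score = 2·TP/(2·TP+FP+FN).
fog: TP=157, FP=3+23+0+16=42, FN=6+9+6+15=36 → 314/392 = 0.8010

0.801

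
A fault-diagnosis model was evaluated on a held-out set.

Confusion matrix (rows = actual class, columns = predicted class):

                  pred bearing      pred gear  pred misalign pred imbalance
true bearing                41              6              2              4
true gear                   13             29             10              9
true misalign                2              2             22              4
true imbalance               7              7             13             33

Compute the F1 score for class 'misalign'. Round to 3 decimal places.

0.571

F1 score = 2·TP/(2·TP+FP+FN).
misalign: TP=22, FP=2+10+13=25, FN=2+2+4=8 → 44/77 = 0.5714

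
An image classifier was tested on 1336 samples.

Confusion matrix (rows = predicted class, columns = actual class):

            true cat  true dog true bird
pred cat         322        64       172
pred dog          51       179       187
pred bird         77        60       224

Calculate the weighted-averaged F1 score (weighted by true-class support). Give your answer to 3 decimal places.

Per-class F1 score (2·TP/(2·TP+FP+FN)):
  cat: TP=322, FP=64+172=236, FN=51+77=128 → 644/1008 = 0.6389
  dog: TP=179, FP=51+187=238, FN=64+60=124 → 358/720 = 0.4972
  bird: TP=224, FP=77+60=137, FN=172+187=359 → 448/944 = 0.4746
Weighted-F1 score = Σ (supportᵢ/N)·F1 scoreᵢ with N=1336: (450/1336)·0.6389 + (303/1336)·0.4972 + (583/1336)·0.4746 = 0.535

0.535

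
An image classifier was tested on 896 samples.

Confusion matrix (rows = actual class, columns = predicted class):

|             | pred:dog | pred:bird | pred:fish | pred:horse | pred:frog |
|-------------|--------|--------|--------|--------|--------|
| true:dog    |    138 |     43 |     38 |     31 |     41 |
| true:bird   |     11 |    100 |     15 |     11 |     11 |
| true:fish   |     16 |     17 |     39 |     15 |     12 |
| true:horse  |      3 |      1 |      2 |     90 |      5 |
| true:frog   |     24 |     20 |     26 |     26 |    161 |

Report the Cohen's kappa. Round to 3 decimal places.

Observed agreement pₒ = trace/N = 528/896 = 0.5893
Expected agreement pₑ = Σ (rowᵢ·colᵢ)/N² = (291·192 + 148·181 + 99·120 + 101·173 + 257·230)/896² = 0.2132
κ = (pₒ − pₑ)/(1 − pₑ) = (0.5893 − 0.2132)/(1 − 0.2132) = 0.478

0.478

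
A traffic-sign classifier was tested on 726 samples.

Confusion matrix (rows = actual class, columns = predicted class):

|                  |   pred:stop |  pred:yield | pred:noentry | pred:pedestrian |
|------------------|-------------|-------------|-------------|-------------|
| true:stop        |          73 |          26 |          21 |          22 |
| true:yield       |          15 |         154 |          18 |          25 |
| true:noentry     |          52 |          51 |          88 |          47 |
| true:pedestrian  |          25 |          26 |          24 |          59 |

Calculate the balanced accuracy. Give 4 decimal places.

0.5126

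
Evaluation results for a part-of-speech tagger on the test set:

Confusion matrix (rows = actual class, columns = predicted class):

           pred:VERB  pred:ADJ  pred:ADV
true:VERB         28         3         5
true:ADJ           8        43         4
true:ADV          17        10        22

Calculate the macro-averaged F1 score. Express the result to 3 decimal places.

Per-class F1 score (2·TP/(2·TP+FP+FN)):
  VERB: TP=28, FP=8+17=25, FN=3+5=8 → 56/89 = 0.6292
  ADJ: TP=43, FP=3+10=13, FN=8+4=12 → 86/111 = 0.7748
  ADV: TP=22, FP=5+4=9, FN=17+10=27 → 44/80 = 0.5500
Macro-F1 score = mean = (0.6292 + 0.7748 + 0.5500) / 3 = 0.651

0.651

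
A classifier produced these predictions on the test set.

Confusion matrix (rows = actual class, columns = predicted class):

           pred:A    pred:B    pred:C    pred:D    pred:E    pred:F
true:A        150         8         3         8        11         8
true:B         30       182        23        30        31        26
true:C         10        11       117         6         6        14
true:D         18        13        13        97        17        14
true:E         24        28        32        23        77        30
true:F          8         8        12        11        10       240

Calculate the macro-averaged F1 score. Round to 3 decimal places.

0.622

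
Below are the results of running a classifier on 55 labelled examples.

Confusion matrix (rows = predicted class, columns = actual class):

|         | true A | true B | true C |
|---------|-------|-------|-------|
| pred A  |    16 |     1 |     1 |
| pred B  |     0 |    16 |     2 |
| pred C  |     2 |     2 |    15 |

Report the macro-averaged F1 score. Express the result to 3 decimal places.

Per-class F1 score (2·TP/(2·TP+FP+FN)):
  A: TP=16, FP=1+1=2, FN=0+2=2 → 32/36 = 0.8889
  B: TP=16, FP=0+2=2, FN=1+2=3 → 32/37 = 0.8649
  C: TP=15, FP=2+2=4, FN=1+2=3 → 30/37 = 0.8108
Macro-F1 score = mean = (0.8889 + 0.8649 + 0.8108) / 3 = 0.855

0.855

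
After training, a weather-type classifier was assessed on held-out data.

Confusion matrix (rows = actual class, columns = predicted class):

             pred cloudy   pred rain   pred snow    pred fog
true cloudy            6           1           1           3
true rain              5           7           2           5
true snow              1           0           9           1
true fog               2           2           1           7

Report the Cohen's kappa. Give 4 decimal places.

Observed agreement pₒ = trace/N = 29/53 = 0.54717
Expected agreement pₑ = Σ (rowᵢ·colᵢ)/N² = (11·14 + 19·10 + 11·13 + 12·16)/53² = 0.24172
κ = (pₒ − pₑ)/(1 − pₑ) = (0.54717 − 0.24172)/(1 − 0.24172) = 0.4028

0.4028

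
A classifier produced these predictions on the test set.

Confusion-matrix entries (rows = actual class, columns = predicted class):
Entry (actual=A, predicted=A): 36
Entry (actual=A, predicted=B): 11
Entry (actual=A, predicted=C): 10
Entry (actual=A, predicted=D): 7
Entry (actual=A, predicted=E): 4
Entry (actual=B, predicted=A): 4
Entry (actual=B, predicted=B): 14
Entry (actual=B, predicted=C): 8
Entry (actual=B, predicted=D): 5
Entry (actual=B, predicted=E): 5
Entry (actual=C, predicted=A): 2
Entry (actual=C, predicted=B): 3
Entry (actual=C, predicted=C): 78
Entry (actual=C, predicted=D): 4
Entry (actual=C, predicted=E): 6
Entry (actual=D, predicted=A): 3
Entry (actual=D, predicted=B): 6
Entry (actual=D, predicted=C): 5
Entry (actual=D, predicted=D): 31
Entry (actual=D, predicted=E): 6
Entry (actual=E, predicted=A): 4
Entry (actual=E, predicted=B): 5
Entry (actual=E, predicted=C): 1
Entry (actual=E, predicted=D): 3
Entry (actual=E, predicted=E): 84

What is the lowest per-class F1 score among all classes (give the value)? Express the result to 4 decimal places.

Per-class F1 score (2·TP/(2·TP+FP+FN)):
  A: TP=36, FP=4+2+3+4=13, FN=11+10+7+4=32 → 72/117 = 0.61538
  B: TP=14, FP=11+3+6+5=25, FN=4+8+5+5=22 → 28/75 = 0.37333
  C: TP=78, FP=10+8+5+1=24, FN=2+3+4+6=15 → 156/195 = 0.80000
  D: TP=31, FP=7+5+4+3=19, FN=3+6+5+6=20 → 62/101 = 0.61386
  E: TP=84, FP=4+5+6+6=21, FN=4+5+1+3=13 → 168/202 = 0.83168
Lowest is class 'B' with F1 score = 0.3733.

0.3733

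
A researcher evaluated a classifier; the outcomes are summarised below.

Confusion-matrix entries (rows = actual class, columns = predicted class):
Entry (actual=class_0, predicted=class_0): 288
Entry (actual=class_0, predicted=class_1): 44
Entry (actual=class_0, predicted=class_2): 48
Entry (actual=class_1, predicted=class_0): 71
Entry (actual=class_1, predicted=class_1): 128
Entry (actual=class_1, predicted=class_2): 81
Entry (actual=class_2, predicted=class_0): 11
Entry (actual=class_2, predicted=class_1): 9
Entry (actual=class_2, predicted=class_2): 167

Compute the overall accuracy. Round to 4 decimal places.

0.6883

Accuracy = trace / total = (288+128+167=583) / 847 = 583/847 = 0.6883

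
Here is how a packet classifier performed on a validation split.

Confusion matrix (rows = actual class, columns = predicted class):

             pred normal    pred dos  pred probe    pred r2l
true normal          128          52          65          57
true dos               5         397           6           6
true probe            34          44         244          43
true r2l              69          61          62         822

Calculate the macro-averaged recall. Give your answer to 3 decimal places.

Per-class recall (TP/(TP+FN)):
  normal: TP=128, FN=52+65+57=174 → 128/302 = 0.4238
  dos: TP=397, FN=5+6+6=17 → 397/414 = 0.9589
  probe: TP=244, FN=34+44+43=121 → 244/365 = 0.6685
  r2l: TP=822, FN=69+61+62=192 → 822/1014 = 0.8107
Macro-recall = mean = (0.4238 + 0.9589 + 0.6685 + 0.8107) / 4 = 0.715

0.715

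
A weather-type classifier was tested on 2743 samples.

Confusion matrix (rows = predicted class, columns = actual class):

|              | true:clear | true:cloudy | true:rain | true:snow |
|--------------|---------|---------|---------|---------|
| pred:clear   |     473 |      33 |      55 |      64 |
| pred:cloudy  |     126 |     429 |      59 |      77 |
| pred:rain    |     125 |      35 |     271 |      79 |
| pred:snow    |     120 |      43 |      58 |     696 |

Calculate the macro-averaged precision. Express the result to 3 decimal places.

0.667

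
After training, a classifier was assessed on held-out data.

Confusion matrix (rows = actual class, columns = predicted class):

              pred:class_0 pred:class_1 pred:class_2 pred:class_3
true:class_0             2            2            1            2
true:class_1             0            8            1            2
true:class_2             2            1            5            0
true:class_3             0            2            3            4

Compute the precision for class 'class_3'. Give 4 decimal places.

One-vs-rest for 'class_3': TP = diagonal; FP = other classes predicted 'class_3'; FN = 'class_3' predicted as other.
precision = TP/(TP+FP).
class_3: TP=4, FP=2+2+0=4 → 4/8 = 0.50000

0.5000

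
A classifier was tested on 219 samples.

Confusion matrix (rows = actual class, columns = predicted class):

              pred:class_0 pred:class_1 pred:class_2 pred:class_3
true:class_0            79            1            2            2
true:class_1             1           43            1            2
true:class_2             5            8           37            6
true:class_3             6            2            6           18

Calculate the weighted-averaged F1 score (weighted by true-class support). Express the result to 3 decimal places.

0.802

Per-class F1 score (2·TP/(2·TP+FP+FN)):
  class_0: TP=79, FP=1+5+6=12, FN=1+2+2=5 → 158/175 = 0.9029
  class_1: TP=43, FP=1+8+2=11, FN=1+1+2=4 → 86/101 = 0.8515
  class_2: TP=37, FP=2+1+6=9, FN=5+8+6=19 → 74/102 = 0.7255
  class_3: TP=18, FP=2+2+6=10, FN=6+2+6=14 → 36/60 = 0.6000
Weighted-F1 score = Σ (supportᵢ/N)·F1 scoreᵢ with N=219: (84/219)·0.9029 + (47/219)·0.8515 + (56/219)·0.7255 + (32/219)·0.6000 = 0.802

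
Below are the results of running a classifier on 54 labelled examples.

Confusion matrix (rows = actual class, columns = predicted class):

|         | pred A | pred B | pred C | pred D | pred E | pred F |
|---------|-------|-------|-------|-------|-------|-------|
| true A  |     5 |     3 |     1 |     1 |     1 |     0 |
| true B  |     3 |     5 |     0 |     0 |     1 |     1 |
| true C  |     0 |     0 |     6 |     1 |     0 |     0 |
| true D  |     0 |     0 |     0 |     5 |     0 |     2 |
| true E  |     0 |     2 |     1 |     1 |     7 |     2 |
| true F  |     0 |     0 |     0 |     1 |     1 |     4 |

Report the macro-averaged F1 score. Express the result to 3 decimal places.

0.599

Per-class F1 score (2·TP/(2·TP+FP+FN)):
  A: TP=5, FP=3+0+0+0+0=3, FN=3+1+1+1+0=6 → 10/19 = 0.5263
  B: TP=5, FP=3+0+0+2+0=5, FN=3+0+0+1+1=5 → 10/20 = 0.5000
  C: TP=6, FP=1+0+0+1+0=2, FN=0+0+1+0+0=1 → 12/15 = 0.8000
  D: TP=5, FP=1+0+1+1+1=4, FN=0+0+0+0+2=2 → 10/16 = 0.6250
  E: TP=7, FP=1+1+0+0+1=3, FN=0+2+1+1+2=6 → 14/23 = 0.6087
  F: TP=4, FP=0+1+0+2+2=5, FN=0+0+0+1+1=2 → 8/15 = 0.5333
Macro-F1 score = mean = (0.5263 + 0.5000 + 0.8000 + 0.6250 + 0.6087 + 0.5333) / 6 = 0.599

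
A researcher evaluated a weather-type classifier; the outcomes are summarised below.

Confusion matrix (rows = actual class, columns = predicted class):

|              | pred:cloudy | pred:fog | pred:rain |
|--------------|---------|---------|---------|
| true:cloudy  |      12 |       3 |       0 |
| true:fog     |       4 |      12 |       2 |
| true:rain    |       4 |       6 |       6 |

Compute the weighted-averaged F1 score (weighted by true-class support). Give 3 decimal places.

Per-class F1 score (2·TP/(2·TP+FP+FN)):
  cloudy: TP=12, FP=4+4=8, FN=3+0=3 → 24/35 = 0.6857
  fog: TP=12, FP=3+6=9, FN=4+2=6 → 24/39 = 0.6154
  rain: TP=6, FP=0+2=2, FN=4+6=10 → 12/24 = 0.5000
Weighted-F1 score = Σ (supportᵢ/N)·F1 scoreᵢ with N=49: (15/49)·0.6857 + (18/49)·0.6154 + (16/49)·0.5000 = 0.599

0.599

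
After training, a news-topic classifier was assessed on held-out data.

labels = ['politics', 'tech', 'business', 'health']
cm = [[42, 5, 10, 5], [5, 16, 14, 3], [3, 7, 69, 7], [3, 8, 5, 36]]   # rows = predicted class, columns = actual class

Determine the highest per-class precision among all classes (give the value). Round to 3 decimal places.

0.802

Per-class precision (TP/(TP+FP)):
  politics: TP=42, FP=5+10+5=20 → 42/62 = 0.6774
  tech: TP=16, FP=5+14+3=22 → 16/38 = 0.4211
  business: TP=69, FP=3+7+7=17 → 69/86 = 0.8023
  health: TP=36, FP=3+8+5=16 → 36/52 = 0.6923
Highest is class 'business' with precision = 0.802.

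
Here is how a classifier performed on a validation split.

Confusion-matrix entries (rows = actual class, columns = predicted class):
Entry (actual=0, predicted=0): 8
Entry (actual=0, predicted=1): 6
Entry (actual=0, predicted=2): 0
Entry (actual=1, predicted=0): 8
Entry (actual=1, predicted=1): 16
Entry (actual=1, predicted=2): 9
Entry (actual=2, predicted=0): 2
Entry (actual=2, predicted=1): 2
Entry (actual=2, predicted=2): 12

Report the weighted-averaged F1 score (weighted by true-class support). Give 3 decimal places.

Per-class F1 score (2·TP/(2·TP+FP+FN)):
  0: TP=8, FP=8+2=10, FN=6+0=6 → 16/32 = 0.5000
  1: TP=16, FP=6+2=8, FN=8+9=17 → 32/57 = 0.5614
  2: TP=12, FP=0+9=9, FN=2+2=4 → 24/37 = 0.6486
Weighted-F1 score = Σ (supportᵢ/N)·F1 scoreᵢ with N=63: (14/63)·0.5000 + (33/63)·0.5614 + (16/63)·0.6486 = 0.570

0.570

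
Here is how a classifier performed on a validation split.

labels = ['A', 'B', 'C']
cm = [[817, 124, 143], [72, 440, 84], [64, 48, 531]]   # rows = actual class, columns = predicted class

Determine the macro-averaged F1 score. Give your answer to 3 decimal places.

0.763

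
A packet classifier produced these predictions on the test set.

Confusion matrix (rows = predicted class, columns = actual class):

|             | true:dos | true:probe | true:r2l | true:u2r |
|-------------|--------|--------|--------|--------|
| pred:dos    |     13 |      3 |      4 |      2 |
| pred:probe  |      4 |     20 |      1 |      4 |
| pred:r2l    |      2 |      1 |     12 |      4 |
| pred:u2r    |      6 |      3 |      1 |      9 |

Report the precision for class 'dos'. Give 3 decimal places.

0.591

One-vs-rest for 'dos': TP = diagonal; FP = other classes predicted 'dos'; FN = 'dos' predicted as other.
precision = TP/(TP+FP).
dos: TP=13, FP=3+4+2=9 → 13/22 = 0.5909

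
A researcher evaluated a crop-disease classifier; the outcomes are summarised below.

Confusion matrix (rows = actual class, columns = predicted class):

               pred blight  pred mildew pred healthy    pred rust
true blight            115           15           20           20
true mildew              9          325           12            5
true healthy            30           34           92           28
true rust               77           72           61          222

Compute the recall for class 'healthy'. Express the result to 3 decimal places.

Take TP from the diagonal, FP from the rest of the 'healthy' prediction marginal, FN from the rest of the 'healthy' actual marginal.
recall = TP/(TP+FN).
healthy: TP=92, FN=30+34+28=92 → 92/184 = 0.5000

0.500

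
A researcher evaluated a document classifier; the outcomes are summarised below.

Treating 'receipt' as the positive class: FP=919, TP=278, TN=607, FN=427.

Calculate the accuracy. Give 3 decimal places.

Accuracy = (TP+TN)/N = (278+607)/2231 = 0.397

0.397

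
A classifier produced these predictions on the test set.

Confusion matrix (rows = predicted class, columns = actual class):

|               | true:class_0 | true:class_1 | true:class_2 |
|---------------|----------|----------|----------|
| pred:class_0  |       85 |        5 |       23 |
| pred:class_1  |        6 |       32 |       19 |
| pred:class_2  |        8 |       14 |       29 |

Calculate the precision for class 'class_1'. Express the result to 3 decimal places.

Treat 'class_1' as positive and all other classes as negative.
precision = TP/(TP+FP).
class_1: TP=32, FP=6+19=25 → 32/57 = 0.5614

0.561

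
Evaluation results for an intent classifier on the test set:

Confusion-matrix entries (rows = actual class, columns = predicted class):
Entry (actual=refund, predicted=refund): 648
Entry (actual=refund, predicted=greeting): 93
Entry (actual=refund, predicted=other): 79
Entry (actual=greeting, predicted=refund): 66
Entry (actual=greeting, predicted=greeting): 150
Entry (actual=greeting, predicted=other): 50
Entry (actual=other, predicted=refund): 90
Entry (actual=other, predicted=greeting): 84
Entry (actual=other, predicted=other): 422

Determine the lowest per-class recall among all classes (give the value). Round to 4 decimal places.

Per-class recall (TP/(TP+FN)):
  refund: TP=648, FN=93+79=172 → 648/820 = 0.79024
  greeting: TP=150, FN=66+50=116 → 150/266 = 0.56391
  other: TP=422, FN=90+84=174 → 422/596 = 0.70805
Lowest is class 'greeting' with recall = 0.5639.

0.5639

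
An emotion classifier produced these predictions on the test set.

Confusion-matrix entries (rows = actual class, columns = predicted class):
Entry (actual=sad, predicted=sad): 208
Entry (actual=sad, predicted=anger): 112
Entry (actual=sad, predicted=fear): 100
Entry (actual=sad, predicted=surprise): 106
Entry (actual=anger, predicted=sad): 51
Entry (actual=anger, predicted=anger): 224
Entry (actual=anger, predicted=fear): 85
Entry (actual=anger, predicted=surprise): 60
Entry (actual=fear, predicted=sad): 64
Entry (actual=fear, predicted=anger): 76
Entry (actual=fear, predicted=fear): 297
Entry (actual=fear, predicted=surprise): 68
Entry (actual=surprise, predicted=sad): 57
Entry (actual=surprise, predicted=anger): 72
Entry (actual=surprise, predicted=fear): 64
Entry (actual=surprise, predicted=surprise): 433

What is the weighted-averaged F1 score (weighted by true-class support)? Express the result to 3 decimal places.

Per-class F1 score (2·TP/(2·TP+FP+FN)):
  sad: TP=208, FP=51+64+57=172, FN=112+100+106=318 → 416/906 = 0.4592
  anger: TP=224, FP=112+76+72=260, FN=51+85+60=196 → 448/904 = 0.4956
  fear: TP=297, FP=100+85+64=249, FN=64+76+68=208 → 594/1051 = 0.5652
  surprise: TP=433, FP=106+60+68=234, FN=57+72+64=193 → 866/1293 = 0.6698
Weighted-F1 score = Σ (supportᵢ/N)·F1 scoreᵢ with N=2077: (526/2077)·0.4592 + (420/2077)·0.4956 + (505/2077)·0.5652 + (626/2077)·0.6698 = 0.556

0.556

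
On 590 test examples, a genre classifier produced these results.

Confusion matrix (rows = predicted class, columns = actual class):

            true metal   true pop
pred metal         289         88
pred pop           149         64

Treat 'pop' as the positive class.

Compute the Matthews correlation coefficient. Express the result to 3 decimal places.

MCC = (TP·TN − FP·FN) / √((TP+FP)(TP+FN)(TN+FP)(TN+FN))
Numerator = 64·289 − 149·88 = 5384
Denominator = √(213·152·438·377) = √5346119376 = 73117.1620
MCC = 5384 / 73117.1620 = 0.074

0.074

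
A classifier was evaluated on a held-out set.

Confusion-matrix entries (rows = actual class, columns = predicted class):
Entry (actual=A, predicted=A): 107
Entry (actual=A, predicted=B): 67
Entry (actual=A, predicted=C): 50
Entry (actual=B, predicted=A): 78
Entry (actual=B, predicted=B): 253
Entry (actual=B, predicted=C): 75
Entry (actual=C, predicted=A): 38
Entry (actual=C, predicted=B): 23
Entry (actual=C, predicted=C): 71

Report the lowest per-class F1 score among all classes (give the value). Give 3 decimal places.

Per-class F1 score (2·TP/(2·TP+FP+FN)):
  A: TP=107, FP=78+38=116, FN=67+50=117 → 214/447 = 0.4787
  B: TP=253, FP=67+23=90, FN=78+75=153 → 506/749 = 0.6756
  C: TP=71, FP=50+75=125, FN=38+23=61 → 142/328 = 0.4329
Lowest is class 'C' with F1 score = 0.433.

0.433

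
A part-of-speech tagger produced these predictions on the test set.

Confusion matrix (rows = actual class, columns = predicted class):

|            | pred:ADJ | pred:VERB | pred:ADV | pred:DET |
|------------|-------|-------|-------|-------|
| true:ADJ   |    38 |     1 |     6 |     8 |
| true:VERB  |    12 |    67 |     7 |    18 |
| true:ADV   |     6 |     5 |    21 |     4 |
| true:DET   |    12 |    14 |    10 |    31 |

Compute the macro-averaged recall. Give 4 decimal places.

Per-class recall (TP/(TP+FN)):
  ADJ: TP=38, FN=1+6+8=15 → 38/53 = 0.71698
  VERB: TP=67, FN=12+7+18=37 → 67/104 = 0.64423
  ADV: TP=21, FN=6+5+4=15 → 21/36 = 0.58333
  DET: TP=31, FN=12+14+10=36 → 31/67 = 0.46269
Macro-recall = mean = (0.71698 + 0.64423 + 0.58333 + 0.46269) / 4 = 0.6018

0.6018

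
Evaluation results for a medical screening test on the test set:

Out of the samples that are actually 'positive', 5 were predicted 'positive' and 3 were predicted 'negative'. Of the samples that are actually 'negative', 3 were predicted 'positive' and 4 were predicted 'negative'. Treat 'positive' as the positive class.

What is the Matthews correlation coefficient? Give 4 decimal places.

0.1964

MCC = (TP·TN − FP·FN) / √((TP+FP)(TP+FN)(TN+FP)(TN+FN))
Numerator = 5·4 − 3·3 = 11
Denominator = √(8·8·7·7) = √3136 = 56.0000
MCC = 11 / 56.0000 = 0.1964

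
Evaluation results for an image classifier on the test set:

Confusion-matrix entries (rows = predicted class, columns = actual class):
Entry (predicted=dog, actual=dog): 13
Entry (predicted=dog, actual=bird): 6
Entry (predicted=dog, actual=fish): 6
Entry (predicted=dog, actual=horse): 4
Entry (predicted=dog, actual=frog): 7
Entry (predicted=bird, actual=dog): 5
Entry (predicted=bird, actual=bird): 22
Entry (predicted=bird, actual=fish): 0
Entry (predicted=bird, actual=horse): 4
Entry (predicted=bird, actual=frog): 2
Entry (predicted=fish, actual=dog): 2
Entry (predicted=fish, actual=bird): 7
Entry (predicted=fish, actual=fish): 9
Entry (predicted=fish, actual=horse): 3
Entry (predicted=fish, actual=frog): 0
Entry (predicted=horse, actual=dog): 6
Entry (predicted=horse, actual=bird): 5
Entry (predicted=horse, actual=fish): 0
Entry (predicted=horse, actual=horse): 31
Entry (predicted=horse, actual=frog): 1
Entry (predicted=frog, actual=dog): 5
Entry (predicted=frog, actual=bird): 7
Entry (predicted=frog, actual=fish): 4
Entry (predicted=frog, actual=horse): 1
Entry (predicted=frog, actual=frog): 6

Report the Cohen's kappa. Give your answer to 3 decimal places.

Observed agreement pₒ = trace/N = 81/156 = 0.5192
Expected agreement pₑ = Σ (rowᵢ·colᵢ)/N² = (31·36 + 47·33 + 19·21 + 43·43 + 16·23)/156² = 0.2171
κ = (pₒ − pₑ)/(1 − pₑ) = (0.5192 − 0.2171)/(1 − 0.2171) = 0.386

0.386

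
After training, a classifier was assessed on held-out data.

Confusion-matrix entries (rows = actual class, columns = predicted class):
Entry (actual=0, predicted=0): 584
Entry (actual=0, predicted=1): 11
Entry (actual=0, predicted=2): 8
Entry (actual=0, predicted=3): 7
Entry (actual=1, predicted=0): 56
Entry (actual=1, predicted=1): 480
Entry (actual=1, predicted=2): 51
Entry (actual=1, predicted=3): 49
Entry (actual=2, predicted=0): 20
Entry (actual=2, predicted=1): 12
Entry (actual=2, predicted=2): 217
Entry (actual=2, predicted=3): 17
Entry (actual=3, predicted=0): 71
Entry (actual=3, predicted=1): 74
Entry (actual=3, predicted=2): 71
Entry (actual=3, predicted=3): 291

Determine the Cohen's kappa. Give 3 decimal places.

0.698

Observed agreement pₒ = trace/N = 1572/2019 = 0.7786
Expected agreement pₑ = Σ (rowᵢ·colᵢ)/N² = (610·731 + 636·577 + 266·347 + 507·364)/2019² = 0.2673
κ = (pₒ − pₑ)/(1 − pₑ) = (0.7786 − 0.2673)/(1 − 0.2673) = 0.698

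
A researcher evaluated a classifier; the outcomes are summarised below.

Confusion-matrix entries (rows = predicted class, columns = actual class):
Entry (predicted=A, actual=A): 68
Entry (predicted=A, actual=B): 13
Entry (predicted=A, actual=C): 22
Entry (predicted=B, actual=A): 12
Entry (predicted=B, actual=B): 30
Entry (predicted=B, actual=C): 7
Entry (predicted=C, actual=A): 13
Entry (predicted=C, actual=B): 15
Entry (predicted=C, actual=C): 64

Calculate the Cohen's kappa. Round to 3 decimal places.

Observed agreement pₒ = trace/N = 162/244 = 0.6639
Expected agreement pₑ = Σ (rowᵢ·colᵢ)/N² = (93·103 + 58·49 + 93·92)/244² = 0.3523
κ = (pₒ − pₑ)/(1 − pₑ) = (0.6639 − 0.3523)/(1 − 0.3523) = 0.481

0.481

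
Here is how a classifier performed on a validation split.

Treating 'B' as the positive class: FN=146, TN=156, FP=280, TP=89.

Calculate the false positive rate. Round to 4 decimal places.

FPR = FP/(FP+TN) = 280/(280+156) = 0.6422

0.6422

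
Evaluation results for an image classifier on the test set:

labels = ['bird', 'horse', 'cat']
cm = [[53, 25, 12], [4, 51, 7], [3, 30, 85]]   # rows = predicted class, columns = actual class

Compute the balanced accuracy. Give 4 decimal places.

Balanced accuracy = mean of per-class recall.
  bird: recall = 53/60 = 0.88333
  horse: recall = 51/106 = 0.48113
  cat: recall = 85/104 = 0.81731
Mean = (0.88333 + 0.48113 + 0.81731) / 3 = 0.7273

0.7273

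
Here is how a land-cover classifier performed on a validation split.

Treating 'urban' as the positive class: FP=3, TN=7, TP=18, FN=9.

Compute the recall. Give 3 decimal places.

0.667

Recall = TP/(TP+FN) = 18/(18+9) = 18/27 = 0.667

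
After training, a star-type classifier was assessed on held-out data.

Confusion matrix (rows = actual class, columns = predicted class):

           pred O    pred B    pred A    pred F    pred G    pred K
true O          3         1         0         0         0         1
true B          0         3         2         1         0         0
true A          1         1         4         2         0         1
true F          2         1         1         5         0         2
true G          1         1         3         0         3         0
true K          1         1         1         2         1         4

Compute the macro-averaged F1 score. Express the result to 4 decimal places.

0.4518

Per-class F1 score (2·TP/(2·TP+FP+FN)):
  O: TP=3, FP=0+1+2+1+1=5, FN=1+0+0+0+1=2 → 6/13 = 0.46154
  B: TP=3, FP=1+1+1+1+1=5, FN=0+2+1+0+0=3 → 6/14 = 0.42857
  A: TP=4, FP=0+2+1+3+1=7, FN=1+1+2+0+1=5 → 8/20 = 0.40000
  F: TP=5, FP=0+1+2+0+2=5, FN=2+1+1+0+2=6 → 10/21 = 0.47619
  G: TP=3, FP=0+0+0+0+1=1, FN=1+1+3+0+0=5 → 6/12 = 0.50000
  K: TP=4, FP=1+0+1+2+0=4, FN=1+1+1+2+1=6 → 8/18 = 0.44444
Macro-F1 score = mean = (0.46154 + 0.42857 + 0.40000 + 0.47619 + 0.50000 + 0.44444) / 6 = 0.4518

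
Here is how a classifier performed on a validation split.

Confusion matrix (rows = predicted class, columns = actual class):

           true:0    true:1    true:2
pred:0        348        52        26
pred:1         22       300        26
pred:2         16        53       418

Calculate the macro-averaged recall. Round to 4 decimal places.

Per-class recall (TP/(TP+FN)):
  0: TP=348, FN=22+16=38 → 348/386 = 0.90155
  1: TP=300, FN=52+53=105 → 300/405 = 0.74074
  2: TP=418, FN=26+26=52 → 418/470 = 0.88936
Macro-recall = mean = (0.90155 + 0.74074 + 0.88936) / 3 = 0.8439

0.8439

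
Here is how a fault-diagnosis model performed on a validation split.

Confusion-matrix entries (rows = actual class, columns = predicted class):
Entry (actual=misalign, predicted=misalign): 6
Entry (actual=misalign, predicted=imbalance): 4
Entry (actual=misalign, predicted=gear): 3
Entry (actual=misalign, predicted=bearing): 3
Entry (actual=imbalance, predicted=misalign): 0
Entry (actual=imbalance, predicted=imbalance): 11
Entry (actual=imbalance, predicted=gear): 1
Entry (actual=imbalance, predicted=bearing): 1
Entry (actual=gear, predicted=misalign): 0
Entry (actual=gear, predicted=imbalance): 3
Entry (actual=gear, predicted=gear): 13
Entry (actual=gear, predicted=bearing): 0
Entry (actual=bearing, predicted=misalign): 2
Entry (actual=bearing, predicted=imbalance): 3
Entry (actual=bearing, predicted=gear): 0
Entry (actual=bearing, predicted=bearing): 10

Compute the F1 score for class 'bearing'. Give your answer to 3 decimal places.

F1 score = 2·TP/(2·TP+FP+FN).
bearing: TP=10, FP=3+1+0=4, FN=2+3+0=5 → 20/29 = 0.6897

0.690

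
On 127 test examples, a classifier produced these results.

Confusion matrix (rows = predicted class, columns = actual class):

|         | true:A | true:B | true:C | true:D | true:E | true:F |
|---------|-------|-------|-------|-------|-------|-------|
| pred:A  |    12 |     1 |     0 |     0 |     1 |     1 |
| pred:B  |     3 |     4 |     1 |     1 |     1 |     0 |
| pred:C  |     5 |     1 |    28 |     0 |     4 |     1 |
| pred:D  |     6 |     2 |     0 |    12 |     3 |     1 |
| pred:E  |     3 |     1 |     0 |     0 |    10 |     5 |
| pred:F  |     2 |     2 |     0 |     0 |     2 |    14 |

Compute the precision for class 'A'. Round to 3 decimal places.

precision = TP/(TP+FP).
A: TP=12, FP=1+0+0+1+1=3 → 12/15 = 0.8000

0.800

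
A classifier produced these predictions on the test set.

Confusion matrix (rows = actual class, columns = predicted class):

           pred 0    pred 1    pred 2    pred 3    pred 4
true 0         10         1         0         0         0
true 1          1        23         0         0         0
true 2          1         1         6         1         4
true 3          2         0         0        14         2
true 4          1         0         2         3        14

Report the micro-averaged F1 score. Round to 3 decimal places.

Micro-averaging pools counts across classes: ΣTP=67, ΣFP=19, ΣFN=19.
Micro-F1 score = 2·TP/(2·TP+FP+FN) on pooled counts = 0.779 (equals overall accuracy in single-label multiclass).

0.779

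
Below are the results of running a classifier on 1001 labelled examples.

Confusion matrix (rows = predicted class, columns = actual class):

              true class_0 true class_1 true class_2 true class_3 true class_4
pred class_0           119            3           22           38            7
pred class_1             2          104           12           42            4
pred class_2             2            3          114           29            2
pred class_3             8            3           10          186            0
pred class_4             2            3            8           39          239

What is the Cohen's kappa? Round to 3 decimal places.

Observed agreement pₒ = trace/N = 762/1001 = 0.7612
Expected agreement pₑ = Σ (rowᵢ·colᵢ)/N² = (133·189 + 116·164 + 166·150 + 334·207 + 252·291)/1001² = 0.2111
κ = (pₒ − pₑ)/(1 − pₑ) = (0.7612 − 0.2111)/(1 − 0.2111) = 0.697

0.697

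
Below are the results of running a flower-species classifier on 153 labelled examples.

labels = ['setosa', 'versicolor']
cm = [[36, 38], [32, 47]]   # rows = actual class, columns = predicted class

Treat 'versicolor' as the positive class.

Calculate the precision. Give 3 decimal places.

0.553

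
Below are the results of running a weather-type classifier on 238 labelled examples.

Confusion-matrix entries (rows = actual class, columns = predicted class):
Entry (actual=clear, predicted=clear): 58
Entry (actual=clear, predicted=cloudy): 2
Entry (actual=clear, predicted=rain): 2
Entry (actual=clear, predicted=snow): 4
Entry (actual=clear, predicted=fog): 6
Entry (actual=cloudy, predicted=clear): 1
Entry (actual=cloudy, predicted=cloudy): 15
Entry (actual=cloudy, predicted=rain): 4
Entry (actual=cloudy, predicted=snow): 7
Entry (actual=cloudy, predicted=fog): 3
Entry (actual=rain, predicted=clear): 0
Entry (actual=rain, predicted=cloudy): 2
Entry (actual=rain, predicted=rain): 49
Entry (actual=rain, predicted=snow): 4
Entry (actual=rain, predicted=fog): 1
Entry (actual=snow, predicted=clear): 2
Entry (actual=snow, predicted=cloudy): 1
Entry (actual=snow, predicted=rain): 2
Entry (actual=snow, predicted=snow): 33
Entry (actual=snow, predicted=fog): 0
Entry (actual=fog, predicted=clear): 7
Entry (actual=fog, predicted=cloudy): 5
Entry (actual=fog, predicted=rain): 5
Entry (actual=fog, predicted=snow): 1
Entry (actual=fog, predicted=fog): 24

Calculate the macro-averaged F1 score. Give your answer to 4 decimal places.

0.7189

Per-class F1 score (2·TP/(2·TP+FP+FN)):
  clear: TP=58, FP=1+0+2+7=10, FN=2+2+4+6=14 → 116/140 = 0.82857
  cloudy: TP=15, FP=2+2+1+5=10, FN=1+4+7+3=15 → 30/55 = 0.54545
  rain: TP=49, FP=2+4+2+5=13, FN=0+2+4+1=7 → 98/118 = 0.83051
  snow: TP=33, FP=4+7+4+1=16, FN=2+1+2+0=5 → 66/87 = 0.75862
  fog: TP=24, FP=6+3+1+0=10, FN=7+5+5+1=18 → 48/76 = 0.63158
Macro-F1 score = mean = (0.82857 + 0.54545 + 0.83051 + 0.75862 + 0.63158) / 5 = 0.7189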